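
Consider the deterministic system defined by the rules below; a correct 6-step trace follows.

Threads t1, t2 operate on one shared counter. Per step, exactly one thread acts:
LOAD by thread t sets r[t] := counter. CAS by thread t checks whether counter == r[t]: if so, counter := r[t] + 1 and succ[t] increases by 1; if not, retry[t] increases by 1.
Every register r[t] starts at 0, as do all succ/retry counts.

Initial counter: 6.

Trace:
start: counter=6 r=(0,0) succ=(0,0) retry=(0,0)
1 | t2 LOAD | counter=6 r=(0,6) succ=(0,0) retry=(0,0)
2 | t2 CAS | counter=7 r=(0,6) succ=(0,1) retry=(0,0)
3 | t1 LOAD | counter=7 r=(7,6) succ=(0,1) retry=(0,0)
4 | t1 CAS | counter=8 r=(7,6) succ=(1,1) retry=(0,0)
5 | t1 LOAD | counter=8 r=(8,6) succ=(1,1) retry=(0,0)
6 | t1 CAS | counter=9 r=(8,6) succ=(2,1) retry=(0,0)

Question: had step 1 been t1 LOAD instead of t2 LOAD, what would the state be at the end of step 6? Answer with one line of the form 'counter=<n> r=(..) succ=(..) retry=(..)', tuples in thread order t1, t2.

(re-executing from step 1 with the substitution; state before step 1: counter=6 r=(0,0) succ=(0,0) retry=(0,0))
1 | t1 LOAD | counter=6 r=(6,0) succ=(0,0) retry=(0,0)
2 | t2 CAS | counter=6 r=(6,0) succ=(0,0) retry=(0,1)
3 | t1 LOAD | counter=6 r=(6,0) succ=(0,0) retry=(0,1)
4 | t1 CAS | counter=7 r=(6,0) succ=(1,0) retry=(0,1)
5 | t1 LOAD | counter=7 r=(7,0) succ=(1,0) retry=(0,1)
6 | t1 CAS | counter=8 r=(7,0) succ=(2,0) retry=(0,1)

counter=8 r=(7,0) succ=(2,0) retry=(0,1)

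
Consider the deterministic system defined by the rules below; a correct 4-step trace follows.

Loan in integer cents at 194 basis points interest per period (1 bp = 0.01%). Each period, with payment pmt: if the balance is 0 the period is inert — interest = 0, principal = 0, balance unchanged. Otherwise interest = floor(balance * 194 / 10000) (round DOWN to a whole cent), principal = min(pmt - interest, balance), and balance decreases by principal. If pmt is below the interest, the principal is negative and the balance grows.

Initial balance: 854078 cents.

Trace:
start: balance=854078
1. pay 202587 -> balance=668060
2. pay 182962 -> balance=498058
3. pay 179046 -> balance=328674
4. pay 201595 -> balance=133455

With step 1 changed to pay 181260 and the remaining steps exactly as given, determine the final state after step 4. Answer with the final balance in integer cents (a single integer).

(re-executing from step 1 with the substitution; state before step 1: balance=854078)
1. pay 181260 -> balance=689387
2. pay 182962 -> balance=519799
3. pay 179046 -> balance=350837
4. pay 201595 -> balance=156048

156048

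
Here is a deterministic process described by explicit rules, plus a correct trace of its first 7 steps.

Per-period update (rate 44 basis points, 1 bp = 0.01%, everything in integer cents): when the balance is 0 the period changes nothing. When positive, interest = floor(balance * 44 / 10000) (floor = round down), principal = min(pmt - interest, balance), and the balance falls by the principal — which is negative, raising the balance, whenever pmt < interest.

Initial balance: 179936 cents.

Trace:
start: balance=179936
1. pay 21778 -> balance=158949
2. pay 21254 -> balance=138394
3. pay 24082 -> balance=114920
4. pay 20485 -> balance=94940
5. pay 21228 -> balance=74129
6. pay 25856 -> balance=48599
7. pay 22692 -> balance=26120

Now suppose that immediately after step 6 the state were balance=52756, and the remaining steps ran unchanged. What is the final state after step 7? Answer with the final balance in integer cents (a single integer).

30296

state after step 6 := balance=52756
7. pay 22692 -> balance=30296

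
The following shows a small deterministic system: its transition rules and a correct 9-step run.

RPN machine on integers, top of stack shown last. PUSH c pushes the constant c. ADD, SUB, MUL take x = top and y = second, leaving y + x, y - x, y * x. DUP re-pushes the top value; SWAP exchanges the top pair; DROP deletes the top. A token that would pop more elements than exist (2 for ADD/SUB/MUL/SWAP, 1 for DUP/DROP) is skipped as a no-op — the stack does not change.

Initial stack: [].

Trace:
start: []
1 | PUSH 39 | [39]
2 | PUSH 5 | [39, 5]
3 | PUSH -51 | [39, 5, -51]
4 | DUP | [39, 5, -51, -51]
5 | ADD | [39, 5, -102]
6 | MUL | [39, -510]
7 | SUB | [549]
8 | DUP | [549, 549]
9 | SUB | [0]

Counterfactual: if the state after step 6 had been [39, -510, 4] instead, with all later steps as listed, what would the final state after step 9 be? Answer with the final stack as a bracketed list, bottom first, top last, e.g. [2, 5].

[39, 0]

state after step 6 := [39, -510, 4]
7 | SUB | [39, -514]
8 | DUP | [39, -514, -514]
9 | SUB | [39, 0]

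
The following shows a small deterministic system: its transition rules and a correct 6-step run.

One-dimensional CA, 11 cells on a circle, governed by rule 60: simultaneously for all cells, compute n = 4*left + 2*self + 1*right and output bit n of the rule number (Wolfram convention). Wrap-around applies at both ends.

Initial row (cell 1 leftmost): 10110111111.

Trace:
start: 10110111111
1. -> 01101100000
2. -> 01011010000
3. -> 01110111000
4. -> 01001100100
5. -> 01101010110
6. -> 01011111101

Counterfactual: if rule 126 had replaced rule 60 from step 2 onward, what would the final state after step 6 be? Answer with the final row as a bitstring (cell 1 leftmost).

(re-executing steps 2..6 under rule 126; state before step 2: 01101100000)
2. -> 11111110000
3. -> 10000011001
4. -> 11000111111
5. -> 01101100000
6. -> 11111110000

11111110000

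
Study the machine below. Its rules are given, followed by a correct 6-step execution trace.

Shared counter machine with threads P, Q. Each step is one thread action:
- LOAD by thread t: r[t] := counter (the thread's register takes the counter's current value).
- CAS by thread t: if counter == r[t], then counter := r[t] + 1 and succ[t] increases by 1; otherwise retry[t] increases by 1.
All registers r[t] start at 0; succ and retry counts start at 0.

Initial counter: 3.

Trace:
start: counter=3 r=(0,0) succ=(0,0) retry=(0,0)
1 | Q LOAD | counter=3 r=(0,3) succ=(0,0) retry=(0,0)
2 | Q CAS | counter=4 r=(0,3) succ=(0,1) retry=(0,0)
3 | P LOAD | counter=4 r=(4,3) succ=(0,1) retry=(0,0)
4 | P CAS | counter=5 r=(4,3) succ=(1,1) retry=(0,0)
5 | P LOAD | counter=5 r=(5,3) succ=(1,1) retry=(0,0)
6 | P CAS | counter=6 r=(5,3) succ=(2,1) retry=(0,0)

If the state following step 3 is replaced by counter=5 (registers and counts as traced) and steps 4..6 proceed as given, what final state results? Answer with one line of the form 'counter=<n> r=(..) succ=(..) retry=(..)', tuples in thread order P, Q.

counter=6 r=(5,3) succ=(1,1) retry=(1,0)

state after step 3 := counter=5 r=(4,3) succ=(0,1) retry=(0,0)
4 | P CAS | counter=5 r=(4,3) succ=(0,1) retry=(1,0)
5 | P LOAD | counter=5 r=(5,3) succ=(0,1) retry=(1,0)
6 | P CAS | counter=6 r=(5,3) succ=(1,1) retry=(1,0)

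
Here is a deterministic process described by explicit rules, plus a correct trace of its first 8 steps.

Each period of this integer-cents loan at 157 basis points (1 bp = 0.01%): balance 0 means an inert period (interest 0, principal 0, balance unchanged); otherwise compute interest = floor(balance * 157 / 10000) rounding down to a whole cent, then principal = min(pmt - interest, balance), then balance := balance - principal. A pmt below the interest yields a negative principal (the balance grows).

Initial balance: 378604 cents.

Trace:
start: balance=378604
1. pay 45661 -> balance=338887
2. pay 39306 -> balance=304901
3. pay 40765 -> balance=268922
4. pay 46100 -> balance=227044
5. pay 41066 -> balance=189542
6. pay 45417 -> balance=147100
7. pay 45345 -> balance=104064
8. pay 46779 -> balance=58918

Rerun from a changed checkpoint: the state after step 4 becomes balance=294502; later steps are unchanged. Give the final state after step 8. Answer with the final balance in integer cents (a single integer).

state after step 4 := balance=294502
5. pay 41066 -> balance=258059
6. pay 45417 -> balance=216693
7. pay 45345 -> balance=174750
8. pay 46779 -> balance=130714

130714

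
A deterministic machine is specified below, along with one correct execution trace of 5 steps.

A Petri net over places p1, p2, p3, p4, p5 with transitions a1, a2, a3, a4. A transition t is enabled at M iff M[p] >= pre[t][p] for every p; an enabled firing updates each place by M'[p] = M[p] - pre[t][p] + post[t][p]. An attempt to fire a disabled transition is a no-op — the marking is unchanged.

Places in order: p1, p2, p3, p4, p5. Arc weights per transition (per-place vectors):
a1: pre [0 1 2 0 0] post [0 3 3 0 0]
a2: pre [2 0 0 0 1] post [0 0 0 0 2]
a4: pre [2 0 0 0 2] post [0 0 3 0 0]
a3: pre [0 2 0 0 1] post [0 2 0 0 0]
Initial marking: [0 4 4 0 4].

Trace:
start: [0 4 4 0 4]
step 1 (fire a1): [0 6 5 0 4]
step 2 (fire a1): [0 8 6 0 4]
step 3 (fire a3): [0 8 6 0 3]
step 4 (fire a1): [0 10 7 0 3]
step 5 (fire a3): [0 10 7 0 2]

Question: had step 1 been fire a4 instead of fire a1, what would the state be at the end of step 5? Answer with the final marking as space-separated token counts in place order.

0 8 6 0 2

(re-executing from step 1 with the substitution; state before step 1: [0 4 4 0 4])
step 1 (fire a4): [0 4 4 0 4]
step 2 (fire a1): [0 6 5 0 4]
step 3 (fire a3): [0 6 5 0 3]
step 4 (fire a1): [0 8 6 0 3]
step 5 (fire a3): [0 8 6 0 2]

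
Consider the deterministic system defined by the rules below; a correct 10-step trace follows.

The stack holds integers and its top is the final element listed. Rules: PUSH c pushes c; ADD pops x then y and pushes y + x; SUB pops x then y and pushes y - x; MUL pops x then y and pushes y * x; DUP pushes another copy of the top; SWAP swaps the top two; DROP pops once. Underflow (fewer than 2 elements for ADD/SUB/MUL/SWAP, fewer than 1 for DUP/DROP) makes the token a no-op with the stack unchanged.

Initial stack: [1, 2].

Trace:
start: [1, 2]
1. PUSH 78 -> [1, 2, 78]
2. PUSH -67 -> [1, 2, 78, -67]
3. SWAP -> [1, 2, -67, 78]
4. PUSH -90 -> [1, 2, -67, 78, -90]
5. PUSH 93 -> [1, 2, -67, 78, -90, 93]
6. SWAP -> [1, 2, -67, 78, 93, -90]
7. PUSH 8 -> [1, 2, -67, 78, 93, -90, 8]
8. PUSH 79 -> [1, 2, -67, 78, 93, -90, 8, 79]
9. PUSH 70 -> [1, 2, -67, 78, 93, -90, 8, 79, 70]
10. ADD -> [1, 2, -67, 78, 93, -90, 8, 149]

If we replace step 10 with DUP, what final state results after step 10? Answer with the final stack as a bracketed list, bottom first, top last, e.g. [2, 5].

[1, 2, -67, 78, 93, -90, 8, 79, 70, 70]

(re-executing from step 10 with the substitution; state before step 10: [1, 2, -67, 78, 93, -90, 8, 79, 70])
10. DUP -> [1, 2, -67, 78, 93, -90, 8, 79, 70, 70]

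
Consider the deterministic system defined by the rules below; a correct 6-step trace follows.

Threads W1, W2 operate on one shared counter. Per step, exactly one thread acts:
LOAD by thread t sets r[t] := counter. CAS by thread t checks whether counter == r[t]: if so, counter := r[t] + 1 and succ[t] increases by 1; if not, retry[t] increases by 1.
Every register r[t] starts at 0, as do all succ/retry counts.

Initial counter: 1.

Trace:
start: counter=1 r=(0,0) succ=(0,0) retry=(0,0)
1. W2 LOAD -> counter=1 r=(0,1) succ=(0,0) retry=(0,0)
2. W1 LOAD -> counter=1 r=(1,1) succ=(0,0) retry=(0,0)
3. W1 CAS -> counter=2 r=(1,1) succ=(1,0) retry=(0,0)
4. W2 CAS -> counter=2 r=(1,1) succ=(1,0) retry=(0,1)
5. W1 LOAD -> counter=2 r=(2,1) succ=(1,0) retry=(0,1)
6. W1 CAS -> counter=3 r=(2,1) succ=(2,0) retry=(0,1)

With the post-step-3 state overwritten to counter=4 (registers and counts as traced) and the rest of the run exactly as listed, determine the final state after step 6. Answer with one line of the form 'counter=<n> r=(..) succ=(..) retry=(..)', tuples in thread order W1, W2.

counter=5 r=(4,1) succ=(2,0) retry=(0,1)

state after step 3 := counter=4 r=(1,1) succ=(1,0) retry=(0,0)
4. W2 CAS -> counter=4 r=(1,1) succ=(1,0) retry=(0,1)
5. W1 LOAD -> counter=4 r=(4,1) succ=(1,0) retry=(0,1)
6. W1 CAS -> counter=5 r=(4,1) succ=(2,0) retry=(0,1)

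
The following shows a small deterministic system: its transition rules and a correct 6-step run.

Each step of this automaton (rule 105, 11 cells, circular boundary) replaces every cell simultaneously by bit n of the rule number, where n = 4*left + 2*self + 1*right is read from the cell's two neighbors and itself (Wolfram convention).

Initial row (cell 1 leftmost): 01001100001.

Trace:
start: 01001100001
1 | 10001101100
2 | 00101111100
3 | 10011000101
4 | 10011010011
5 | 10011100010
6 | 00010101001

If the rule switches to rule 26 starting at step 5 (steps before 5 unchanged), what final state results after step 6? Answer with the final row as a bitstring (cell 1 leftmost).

11001011001

(re-executing steps 5..6 under rule 26; state before step 5: 10011010011)
5 | 01110001110
6 | 11001011001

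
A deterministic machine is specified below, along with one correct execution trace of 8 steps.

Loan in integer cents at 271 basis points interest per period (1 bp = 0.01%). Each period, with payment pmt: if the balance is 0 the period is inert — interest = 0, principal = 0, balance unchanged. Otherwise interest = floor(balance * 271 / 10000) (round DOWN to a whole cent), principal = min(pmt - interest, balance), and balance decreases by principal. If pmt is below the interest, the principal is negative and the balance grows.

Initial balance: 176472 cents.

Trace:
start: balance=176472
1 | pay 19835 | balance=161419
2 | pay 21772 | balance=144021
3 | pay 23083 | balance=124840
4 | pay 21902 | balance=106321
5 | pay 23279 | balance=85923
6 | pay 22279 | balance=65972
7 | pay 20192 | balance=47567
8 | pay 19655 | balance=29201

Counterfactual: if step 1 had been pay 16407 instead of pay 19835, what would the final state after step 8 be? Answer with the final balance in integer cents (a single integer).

(re-executing from step 1 with the substitution; state before step 1: balance=176472)
1 | pay 16407 | balance=164847
2 | pay 21772 | balance=147542
3 | pay 23083 | balance=128457
4 | pay 21902 | balance=110036
5 | pay 23279 | balance=89738
6 | pay 22279 | balance=69890
7 | pay 20192 | balance=51592
8 | pay 19655 | balance=33335

33335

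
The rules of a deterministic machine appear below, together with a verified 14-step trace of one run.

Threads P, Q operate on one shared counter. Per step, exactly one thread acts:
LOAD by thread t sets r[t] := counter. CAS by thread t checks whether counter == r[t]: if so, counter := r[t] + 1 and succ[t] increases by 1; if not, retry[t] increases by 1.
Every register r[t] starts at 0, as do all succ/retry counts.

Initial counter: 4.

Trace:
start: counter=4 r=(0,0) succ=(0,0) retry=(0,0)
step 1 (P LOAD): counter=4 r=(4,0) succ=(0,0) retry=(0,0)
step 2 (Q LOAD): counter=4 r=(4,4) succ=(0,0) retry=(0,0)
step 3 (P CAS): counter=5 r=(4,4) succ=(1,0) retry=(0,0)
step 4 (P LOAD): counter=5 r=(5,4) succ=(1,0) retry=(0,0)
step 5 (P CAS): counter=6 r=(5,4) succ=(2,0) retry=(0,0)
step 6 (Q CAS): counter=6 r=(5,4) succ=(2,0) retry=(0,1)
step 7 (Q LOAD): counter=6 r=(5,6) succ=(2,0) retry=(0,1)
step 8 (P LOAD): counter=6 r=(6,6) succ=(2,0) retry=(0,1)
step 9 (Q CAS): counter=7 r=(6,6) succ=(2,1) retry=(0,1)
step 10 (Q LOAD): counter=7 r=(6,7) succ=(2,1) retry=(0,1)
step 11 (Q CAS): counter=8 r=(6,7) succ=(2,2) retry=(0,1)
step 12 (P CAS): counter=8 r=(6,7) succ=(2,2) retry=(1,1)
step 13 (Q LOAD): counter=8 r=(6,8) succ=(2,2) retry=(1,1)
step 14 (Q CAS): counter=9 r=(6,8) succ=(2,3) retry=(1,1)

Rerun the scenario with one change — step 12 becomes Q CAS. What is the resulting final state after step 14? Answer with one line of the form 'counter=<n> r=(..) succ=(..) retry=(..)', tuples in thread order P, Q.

counter=9 r=(6,8) succ=(2,3) retry=(0,2)

(re-executing from step 12 with the substitution; state before step 12: counter=8 r=(6,7) succ=(2,2) retry=(0,1))
step 12 (Q CAS): counter=8 r=(6,7) succ=(2,2) retry=(0,2)
step 13 (Q LOAD): counter=8 r=(6,8) succ=(2,2) retry=(0,2)
step 14 (Q CAS): counter=9 r=(6,8) succ=(2,3) retry=(0,2)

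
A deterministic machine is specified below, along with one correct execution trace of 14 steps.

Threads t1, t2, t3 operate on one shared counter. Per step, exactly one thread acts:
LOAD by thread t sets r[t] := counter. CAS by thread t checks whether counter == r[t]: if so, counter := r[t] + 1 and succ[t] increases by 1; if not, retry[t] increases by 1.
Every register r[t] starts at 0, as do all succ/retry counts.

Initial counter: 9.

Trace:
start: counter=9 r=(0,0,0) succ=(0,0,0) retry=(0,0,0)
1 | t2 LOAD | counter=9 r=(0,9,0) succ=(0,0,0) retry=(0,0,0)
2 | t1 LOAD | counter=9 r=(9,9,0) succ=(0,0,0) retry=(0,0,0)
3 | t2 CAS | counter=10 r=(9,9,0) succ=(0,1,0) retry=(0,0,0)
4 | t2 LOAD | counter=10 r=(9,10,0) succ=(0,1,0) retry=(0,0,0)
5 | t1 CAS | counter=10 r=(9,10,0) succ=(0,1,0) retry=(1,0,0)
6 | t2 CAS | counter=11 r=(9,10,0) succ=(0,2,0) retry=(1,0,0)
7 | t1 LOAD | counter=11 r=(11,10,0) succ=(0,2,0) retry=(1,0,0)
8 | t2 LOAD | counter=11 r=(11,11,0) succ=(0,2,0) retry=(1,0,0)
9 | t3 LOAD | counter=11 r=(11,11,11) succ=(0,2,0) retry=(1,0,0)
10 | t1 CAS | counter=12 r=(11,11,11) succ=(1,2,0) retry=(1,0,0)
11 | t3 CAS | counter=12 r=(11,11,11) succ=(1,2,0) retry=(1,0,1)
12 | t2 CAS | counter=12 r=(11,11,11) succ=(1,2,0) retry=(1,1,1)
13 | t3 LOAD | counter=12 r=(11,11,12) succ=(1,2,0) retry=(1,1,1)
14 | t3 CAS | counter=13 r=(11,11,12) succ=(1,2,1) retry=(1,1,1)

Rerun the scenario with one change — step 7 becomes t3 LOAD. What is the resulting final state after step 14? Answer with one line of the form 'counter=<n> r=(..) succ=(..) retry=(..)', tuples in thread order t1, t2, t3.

counter=13 r=(9,11,12) succ=(0,2,2) retry=(2,1,0)

(re-executing from step 7 with the substitution; state before step 7: counter=11 r=(9,10,0) succ=(0,2,0) retry=(1,0,0))
7 | t3 LOAD | counter=11 r=(9,10,11) succ=(0,2,0) retry=(1,0,0)
8 | t2 LOAD | counter=11 r=(9,11,11) succ=(0,2,0) retry=(1,0,0)
9 | t3 LOAD | counter=11 r=(9,11,11) succ=(0,2,0) retry=(1,0,0)
10 | t1 CAS | counter=11 r=(9,11,11) succ=(0,2,0) retry=(2,0,0)
11 | t3 CAS | counter=12 r=(9,11,11) succ=(0,2,1) retry=(2,0,0)
12 | t2 CAS | counter=12 r=(9,11,11) succ=(0,2,1) retry=(2,1,0)
13 | t3 LOAD | counter=12 r=(9,11,12) succ=(0,2,1) retry=(2,1,0)
14 | t3 CAS | counter=13 r=(9,11,12) succ=(0,2,2) retry=(2,1,0)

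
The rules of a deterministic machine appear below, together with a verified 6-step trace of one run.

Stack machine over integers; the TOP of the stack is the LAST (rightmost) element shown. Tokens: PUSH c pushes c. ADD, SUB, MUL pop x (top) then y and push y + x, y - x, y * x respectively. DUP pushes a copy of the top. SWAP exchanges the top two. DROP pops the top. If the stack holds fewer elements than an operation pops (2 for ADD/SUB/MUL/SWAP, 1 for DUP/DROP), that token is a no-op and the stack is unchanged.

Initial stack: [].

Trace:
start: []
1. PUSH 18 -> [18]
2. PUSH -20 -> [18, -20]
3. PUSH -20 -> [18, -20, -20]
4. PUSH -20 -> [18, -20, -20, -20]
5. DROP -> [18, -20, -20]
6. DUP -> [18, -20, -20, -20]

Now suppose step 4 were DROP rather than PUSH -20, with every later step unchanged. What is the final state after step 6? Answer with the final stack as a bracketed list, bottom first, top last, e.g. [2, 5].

(re-executing from step 4 with the substitution; state before step 4: [18, -20, -20])
4. DROP -> [18, -20]
5. DROP -> [18]
6. DUP -> [18, 18]

[18, 18]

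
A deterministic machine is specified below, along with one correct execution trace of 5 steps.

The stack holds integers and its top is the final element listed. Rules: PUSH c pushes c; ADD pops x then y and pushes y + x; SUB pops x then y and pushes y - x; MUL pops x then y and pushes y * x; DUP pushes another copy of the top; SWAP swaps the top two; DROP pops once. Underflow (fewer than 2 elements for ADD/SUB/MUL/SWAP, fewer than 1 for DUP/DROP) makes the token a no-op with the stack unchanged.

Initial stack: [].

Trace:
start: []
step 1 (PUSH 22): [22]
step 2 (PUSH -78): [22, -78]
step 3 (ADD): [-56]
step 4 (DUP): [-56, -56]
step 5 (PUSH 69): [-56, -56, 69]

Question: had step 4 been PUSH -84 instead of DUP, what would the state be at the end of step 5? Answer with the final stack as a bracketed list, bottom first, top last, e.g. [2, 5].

[-56, -84, 69]

(re-executing from step 4 with the substitution; state before step 4: [-56])
step 4 (PUSH -84): [-56, -84]
step 5 (PUSH 69): [-56, -84, 69]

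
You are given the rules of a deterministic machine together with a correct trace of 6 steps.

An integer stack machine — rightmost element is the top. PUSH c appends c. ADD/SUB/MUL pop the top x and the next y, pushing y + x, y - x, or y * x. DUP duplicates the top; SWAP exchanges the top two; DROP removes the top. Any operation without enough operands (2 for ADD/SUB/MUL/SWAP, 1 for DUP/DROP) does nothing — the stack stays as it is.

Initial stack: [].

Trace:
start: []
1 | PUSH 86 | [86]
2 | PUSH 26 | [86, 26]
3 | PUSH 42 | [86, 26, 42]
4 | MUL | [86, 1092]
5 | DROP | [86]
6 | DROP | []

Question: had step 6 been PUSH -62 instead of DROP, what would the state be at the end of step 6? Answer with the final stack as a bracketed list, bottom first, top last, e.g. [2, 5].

[86, -62]

(re-executing from step 6 with the substitution; state before step 6: [86])
6 | PUSH -62 | [86, -62]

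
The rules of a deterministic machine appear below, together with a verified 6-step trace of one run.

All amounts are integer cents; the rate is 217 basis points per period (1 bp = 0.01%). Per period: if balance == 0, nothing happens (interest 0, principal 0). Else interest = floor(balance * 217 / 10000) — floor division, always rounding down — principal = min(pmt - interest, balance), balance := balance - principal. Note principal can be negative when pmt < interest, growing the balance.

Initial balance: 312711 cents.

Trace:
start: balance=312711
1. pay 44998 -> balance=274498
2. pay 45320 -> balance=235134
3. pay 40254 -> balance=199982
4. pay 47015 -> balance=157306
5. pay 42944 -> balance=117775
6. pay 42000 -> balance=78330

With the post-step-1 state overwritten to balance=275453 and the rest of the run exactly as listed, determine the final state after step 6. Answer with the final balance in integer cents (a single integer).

79394

state after step 1 := balance=275453
2. pay 45320 -> balance=236110
3. pay 40254 -> balance=200979
4. pay 47015 -> balance=158325
5. pay 42944 -> balance=118816
6. pay 42000 -> balance=79394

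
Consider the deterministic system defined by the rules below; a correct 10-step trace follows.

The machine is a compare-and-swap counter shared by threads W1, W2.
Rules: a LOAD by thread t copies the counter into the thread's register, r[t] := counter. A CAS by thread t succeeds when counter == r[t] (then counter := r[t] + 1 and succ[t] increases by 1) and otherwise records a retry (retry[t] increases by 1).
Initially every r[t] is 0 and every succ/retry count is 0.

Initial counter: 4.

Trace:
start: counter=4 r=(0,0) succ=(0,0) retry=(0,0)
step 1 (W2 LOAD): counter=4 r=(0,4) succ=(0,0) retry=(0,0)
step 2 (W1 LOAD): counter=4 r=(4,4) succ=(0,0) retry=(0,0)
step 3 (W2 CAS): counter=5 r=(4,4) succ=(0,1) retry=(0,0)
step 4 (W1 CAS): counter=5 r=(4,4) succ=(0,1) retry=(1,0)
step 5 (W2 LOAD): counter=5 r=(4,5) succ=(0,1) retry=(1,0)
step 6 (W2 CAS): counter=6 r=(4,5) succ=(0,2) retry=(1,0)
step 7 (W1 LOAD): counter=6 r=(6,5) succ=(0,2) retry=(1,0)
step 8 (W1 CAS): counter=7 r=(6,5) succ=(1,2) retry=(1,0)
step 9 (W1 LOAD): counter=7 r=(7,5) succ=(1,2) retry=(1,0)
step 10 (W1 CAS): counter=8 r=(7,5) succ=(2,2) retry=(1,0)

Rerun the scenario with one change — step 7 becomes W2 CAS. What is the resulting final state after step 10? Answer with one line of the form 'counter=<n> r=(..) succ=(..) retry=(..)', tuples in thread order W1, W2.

(re-executing from step 7 with the substitution; state before step 7: counter=6 r=(4,5) succ=(0,2) retry=(1,0))
step 7 (W2 CAS): counter=6 r=(4,5) succ=(0,2) retry=(1,1)
step 8 (W1 CAS): counter=6 r=(4,5) succ=(0,2) retry=(2,1)
step 9 (W1 LOAD): counter=6 r=(6,5) succ=(0,2) retry=(2,1)
step 10 (W1 CAS): counter=7 r=(6,5) succ=(1,2) retry=(2,1)

counter=7 r=(6,5) succ=(1,2) retry=(2,1)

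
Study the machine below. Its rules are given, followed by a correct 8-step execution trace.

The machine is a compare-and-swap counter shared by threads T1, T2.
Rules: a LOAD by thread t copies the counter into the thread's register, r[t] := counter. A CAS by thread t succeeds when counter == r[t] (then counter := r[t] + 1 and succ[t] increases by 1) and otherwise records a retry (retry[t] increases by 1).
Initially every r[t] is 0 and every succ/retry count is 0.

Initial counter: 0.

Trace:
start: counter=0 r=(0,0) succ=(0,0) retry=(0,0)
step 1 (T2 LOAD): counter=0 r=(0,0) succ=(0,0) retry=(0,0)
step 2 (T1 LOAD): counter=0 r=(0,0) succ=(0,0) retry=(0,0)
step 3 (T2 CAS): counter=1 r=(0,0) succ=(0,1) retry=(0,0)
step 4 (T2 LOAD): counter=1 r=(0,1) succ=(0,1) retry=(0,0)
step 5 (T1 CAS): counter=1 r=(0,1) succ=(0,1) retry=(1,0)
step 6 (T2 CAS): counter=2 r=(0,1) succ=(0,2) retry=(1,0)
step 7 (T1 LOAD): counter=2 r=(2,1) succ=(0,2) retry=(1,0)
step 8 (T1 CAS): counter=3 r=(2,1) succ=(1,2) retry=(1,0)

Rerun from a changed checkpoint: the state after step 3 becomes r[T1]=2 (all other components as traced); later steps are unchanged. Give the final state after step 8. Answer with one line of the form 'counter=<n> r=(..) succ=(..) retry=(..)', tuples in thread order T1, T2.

state after step 3 := counter=1 r=(2,0) succ=(0,1) retry=(0,0)
step 4 (T2 LOAD): counter=1 r=(2,1) succ=(0,1) retry=(0,0)
step 5 (T1 CAS): counter=1 r=(2,1) succ=(0,1) retry=(1,0)
step 6 (T2 CAS): counter=2 r=(2,1) succ=(0,2) retry=(1,0)
step 7 (T1 LOAD): counter=2 r=(2,1) succ=(0,2) retry=(1,0)
step 8 (T1 CAS): counter=3 r=(2,1) succ=(1,2) retry=(1,0)

counter=3 r=(2,1) succ=(1,2) retry=(1,0)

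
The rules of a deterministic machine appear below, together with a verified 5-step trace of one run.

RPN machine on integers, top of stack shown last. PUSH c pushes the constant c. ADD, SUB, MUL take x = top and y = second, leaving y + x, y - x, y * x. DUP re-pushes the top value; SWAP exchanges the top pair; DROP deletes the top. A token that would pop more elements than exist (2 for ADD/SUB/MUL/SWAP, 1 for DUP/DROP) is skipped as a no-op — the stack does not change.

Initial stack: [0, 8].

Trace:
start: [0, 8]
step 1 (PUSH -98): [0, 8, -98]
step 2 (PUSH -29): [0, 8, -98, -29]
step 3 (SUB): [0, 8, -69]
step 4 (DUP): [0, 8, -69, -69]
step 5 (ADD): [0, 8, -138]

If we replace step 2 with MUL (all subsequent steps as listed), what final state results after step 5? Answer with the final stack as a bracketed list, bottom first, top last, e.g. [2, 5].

[1568]

(re-executing from step 2 with the substitution; state before step 2: [0, 8, -98])
step 2 (MUL): [0, -784]
step 3 (SUB): [784]
step 4 (DUP): [784, 784]
step 5 (ADD): [1568]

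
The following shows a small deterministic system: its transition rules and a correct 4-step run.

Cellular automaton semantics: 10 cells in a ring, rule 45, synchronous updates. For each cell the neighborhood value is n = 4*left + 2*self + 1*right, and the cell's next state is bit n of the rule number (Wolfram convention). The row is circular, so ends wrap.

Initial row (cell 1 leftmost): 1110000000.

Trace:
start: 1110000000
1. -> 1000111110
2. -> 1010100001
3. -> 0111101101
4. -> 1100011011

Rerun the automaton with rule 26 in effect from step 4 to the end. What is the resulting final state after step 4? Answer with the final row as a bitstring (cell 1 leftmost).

0100001000

(re-executing step 4 under rule 26; state before step 4: 0111101101)
4. -> 0100001000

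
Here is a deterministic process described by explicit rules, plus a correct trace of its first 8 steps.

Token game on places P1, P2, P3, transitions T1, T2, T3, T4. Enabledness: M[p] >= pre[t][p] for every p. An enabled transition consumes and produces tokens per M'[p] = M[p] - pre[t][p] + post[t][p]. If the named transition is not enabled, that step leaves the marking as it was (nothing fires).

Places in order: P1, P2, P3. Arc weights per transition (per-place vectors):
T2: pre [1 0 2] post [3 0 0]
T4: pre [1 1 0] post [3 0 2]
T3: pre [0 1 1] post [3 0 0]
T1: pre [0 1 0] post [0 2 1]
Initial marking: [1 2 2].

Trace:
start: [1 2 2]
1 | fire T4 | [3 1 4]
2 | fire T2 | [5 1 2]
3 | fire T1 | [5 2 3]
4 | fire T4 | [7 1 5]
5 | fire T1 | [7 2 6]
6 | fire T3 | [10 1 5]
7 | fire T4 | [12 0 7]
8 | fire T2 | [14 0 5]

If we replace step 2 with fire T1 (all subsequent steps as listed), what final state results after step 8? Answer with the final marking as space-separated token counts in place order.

12 1 8

(re-executing from step 2 with the substitution; state before step 2: [3 1 4])
2 | fire T1 | [3 2 5]
3 | fire T1 | [3 3 6]
4 | fire T4 | [5 2 8]
5 | fire T1 | [5 3 9]
6 | fire T3 | [8 2 8]
7 | fire T4 | [10 1 10]
8 | fire T2 | [12 1 8]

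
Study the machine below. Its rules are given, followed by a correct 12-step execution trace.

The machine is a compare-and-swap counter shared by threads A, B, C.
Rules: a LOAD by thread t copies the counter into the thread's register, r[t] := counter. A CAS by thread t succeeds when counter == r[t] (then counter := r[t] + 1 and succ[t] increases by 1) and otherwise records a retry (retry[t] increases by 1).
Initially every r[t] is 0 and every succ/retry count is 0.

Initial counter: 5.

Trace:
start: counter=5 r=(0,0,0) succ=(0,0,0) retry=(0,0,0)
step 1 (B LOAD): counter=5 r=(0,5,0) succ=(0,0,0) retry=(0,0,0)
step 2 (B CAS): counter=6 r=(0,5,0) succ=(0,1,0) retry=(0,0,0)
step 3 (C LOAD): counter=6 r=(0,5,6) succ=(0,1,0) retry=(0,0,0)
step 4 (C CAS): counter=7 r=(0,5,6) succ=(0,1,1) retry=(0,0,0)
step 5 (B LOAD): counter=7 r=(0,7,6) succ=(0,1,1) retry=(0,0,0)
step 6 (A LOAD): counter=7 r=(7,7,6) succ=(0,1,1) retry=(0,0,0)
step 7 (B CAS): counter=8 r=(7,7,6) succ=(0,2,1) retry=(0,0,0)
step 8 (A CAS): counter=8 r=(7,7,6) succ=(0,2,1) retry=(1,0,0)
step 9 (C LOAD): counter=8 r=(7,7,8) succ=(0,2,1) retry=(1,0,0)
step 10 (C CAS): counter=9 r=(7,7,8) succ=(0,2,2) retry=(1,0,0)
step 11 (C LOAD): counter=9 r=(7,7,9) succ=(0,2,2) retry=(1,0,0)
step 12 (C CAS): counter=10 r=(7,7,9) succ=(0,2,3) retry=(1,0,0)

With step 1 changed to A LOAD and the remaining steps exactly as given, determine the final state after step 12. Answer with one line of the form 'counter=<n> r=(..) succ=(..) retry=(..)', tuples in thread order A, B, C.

(re-executing from step 1 with the substitution; state before step 1: counter=5 r=(0,0,0) succ=(0,0,0) retry=(0,0,0))
step 1 (A LOAD): counter=5 r=(5,0,0) succ=(0,0,0) retry=(0,0,0)
step 2 (B CAS): counter=5 r=(5,0,0) succ=(0,0,0) retry=(0,1,0)
step 3 (C LOAD): counter=5 r=(5,0,5) succ=(0,0,0) retry=(0,1,0)
step 4 (C CAS): counter=6 r=(5,0,5) succ=(0,0,1) retry=(0,1,0)
step 5 (B LOAD): counter=6 r=(5,6,5) succ=(0,0,1) retry=(0,1,0)
step 6 (A LOAD): counter=6 r=(6,6,5) succ=(0,0,1) retry=(0,1,0)
step 7 (B CAS): counter=7 r=(6,6,5) succ=(0,1,1) retry=(0,1,0)
step 8 (A CAS): counter=7 r=(6,6,5) succ=(0,1,1) retry=(1,1,0)
step 9 (C LOAD): counter=7 r=(6,6,7) succ=(0,1,1) retry=(1,1,0)
step 10 (C CAS): counter=8 r=(6,6,7) succ=(0,1,2) retry=(1,1,0)
step 11 (C LOAD): counter=8 r=(6,6,8) succ=(0,1,2) retry=(1,1,0)
step 12 (C CAS): counter=9 r=(6,6,8) succ=(0,1,3) retry=(1,1,0)

counter=9 r=(6,6,8) succ=(0,1,3) retry=(1,1,0)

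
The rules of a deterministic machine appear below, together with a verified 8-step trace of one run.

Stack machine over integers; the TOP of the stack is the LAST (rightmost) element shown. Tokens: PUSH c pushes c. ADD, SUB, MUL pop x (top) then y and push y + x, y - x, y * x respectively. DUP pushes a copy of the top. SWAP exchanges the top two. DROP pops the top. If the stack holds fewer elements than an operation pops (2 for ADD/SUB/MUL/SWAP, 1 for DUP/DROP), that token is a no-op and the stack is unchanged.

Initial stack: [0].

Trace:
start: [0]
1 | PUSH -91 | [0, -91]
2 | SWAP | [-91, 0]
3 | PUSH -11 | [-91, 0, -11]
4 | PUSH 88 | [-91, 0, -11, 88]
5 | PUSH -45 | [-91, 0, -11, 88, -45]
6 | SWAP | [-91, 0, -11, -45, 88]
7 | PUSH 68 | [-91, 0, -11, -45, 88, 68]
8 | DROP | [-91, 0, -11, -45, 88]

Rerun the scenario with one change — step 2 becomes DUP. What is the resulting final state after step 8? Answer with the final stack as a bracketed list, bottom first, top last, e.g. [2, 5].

[0, -91, -91, -11, -45, 88]

(re-executing from step 2 with the substitution; state before step 2: [0, -91])
2 | DUP | [0, -91, -91]
3 | PUSH -11 | [0, -91, -91, -11]
4 | PUSH 88 | [0, -91, -91, -11, 88]
5 | PUSH -45 | [0, -91, -91, -11, 88, -45]
6 | SWAP | [0, -91, -91, -11, -45, 88]
7 | PUSH 68 | [0, -91, -91, -11, -45, 88, 68]
8 | DROP | [0, -91, -91, -11, -45, 88]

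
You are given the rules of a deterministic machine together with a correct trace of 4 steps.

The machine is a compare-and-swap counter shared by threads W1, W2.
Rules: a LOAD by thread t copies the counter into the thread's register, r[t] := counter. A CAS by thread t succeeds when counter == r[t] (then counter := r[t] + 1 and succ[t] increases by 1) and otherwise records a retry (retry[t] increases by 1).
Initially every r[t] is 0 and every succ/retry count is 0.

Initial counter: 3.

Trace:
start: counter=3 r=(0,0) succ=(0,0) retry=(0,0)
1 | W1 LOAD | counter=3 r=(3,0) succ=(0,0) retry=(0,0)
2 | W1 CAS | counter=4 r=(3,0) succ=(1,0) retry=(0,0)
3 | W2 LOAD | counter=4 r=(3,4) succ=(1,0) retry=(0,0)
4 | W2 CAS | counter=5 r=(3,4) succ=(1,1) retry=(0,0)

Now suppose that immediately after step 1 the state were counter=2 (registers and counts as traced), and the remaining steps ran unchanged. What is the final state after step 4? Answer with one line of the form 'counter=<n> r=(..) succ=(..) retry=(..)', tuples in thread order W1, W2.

state after step 1 := counter=2 r=(3,0) succ=(0,0) retry=(0,0)
2 | W1 CAS | counter=2 r=(3,0) succ=(0,0) retry=(1,0)
3 | W2 LOAD | counter=2 r=(3,2) succ=(0,0) retry=(1,0)
4 | W2 CAS | counter=3 r=(3,2) succ=(0,1) retry=(1,0)

counter=3 r=(3,2) succ=(0,1) retry=(1,0)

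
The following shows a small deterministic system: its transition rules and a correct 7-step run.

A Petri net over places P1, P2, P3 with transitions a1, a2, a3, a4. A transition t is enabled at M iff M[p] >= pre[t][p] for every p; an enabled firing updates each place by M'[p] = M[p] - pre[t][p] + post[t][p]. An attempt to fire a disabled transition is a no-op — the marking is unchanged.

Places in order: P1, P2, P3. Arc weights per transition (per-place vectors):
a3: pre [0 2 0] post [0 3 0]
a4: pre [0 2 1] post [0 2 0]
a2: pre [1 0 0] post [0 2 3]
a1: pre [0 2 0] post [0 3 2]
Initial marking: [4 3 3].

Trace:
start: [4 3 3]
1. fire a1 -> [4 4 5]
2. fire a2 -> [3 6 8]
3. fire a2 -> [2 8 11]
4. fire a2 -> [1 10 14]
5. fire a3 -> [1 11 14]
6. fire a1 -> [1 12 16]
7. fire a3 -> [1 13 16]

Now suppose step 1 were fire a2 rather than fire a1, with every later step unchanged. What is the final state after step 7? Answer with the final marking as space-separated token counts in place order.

(re-executing from step 1 with the substitution; state before step 1: [4 3 3])
1. fire a2 -> [3 5 6]
2. fire a2 -> [2 7 9]
3. fire a2 -> [1 9 12]
4. fire a2 -> [0 11 15]
5. fire a3 -> [0 12 15]
6. fire a1 -> [0 13 17]
7. fire a3 -> [0 14 17]

0 14 17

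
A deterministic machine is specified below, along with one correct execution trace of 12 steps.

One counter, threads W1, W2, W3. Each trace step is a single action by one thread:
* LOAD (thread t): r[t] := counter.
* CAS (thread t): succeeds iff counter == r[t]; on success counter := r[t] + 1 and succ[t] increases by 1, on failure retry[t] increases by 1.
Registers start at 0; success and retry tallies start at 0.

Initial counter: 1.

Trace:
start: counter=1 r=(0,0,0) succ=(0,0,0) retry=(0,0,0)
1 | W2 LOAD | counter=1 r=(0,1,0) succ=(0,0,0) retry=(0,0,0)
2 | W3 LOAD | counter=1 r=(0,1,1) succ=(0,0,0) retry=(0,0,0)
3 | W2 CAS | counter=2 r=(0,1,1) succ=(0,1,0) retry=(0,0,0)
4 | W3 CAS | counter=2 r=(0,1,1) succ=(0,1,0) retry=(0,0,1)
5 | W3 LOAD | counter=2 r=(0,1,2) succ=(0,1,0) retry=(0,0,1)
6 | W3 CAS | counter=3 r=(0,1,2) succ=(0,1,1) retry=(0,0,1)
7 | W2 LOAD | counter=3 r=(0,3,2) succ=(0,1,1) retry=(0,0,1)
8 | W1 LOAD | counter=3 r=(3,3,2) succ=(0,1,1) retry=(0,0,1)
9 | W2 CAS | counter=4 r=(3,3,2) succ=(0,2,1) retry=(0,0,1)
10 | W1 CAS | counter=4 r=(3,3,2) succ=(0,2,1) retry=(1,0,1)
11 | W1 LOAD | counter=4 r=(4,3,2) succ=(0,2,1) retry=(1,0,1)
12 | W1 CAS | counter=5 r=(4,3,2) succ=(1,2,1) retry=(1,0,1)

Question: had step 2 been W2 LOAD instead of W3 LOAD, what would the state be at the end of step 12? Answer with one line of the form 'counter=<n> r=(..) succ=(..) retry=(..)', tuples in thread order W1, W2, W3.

(re-executing from step 2 with the substitution; state before step 2: counter=1 r=(0,1,0) succ=(0,0,0) retry=(0,0,0))
2 | W2 LOAD | counter=1 r=(0,1,0) succ=(0,0,0) retry=(0,0,0)
3 | W2 CAS | counter=2 r=(0,1,0) succ=(0,1,0) retry=(0,0,0)
4 | W3 CAS | counter=2 r=(0,1,0) succ=(0,1,0) retry=(0,0,1)
5 | W3 LOAD | counter=2 r=(0,1,2) succ=(0,1,0) retry=(0,0,1)
6 | W3 CAS | counter=3 r=(0,1,2) succ=(0,1,1) retry=(0,0,1)
7 | W2 LOAD | counter=3 r=(0,3,2) succ=(0,1,1) retry=(0,0,1)
8 | W1 LOAD | counter=3 r=(3,3,2) succ=(0,1,1) retry=(0,0,1)
9 | W2 CAS | counter=4 r=(3,3,2) succ=(0,2,1) retry=(0,0,1)
10 | W1 CAS | counter=4 r=(3,3,2) succ=(0,2,1) retry=(1,0,1)
11 | W1 LOAD | counter=4 r=(4,3,2) succ=(0,2,1) retry=(1,0,1)
12 | W1 CAS | counter=5 r=(4,3,2) succ=(1,2,1) retry=(1,0,1)

counter=5 r=(4,3,2) succ=(1,2,1) retry=(1,0,1)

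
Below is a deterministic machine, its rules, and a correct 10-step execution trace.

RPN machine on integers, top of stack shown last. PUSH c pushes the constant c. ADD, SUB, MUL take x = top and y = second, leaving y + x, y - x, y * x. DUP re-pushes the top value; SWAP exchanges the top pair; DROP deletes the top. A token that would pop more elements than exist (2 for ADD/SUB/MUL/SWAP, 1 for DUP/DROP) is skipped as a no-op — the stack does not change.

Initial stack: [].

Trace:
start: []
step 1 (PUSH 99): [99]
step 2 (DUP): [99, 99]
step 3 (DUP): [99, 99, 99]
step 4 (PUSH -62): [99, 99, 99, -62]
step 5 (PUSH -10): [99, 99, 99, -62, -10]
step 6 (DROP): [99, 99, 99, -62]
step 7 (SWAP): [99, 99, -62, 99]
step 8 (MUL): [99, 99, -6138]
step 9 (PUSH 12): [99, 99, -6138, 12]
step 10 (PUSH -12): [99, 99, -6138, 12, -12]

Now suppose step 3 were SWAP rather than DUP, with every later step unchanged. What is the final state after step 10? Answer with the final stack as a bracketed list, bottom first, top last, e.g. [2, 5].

(re-executing from step 3 with the substitution; state before step 3: [99, 99])
step 3 (SWAP): [99, 99]
step 4 (PUSH -62): [99, 99, -62]
step 5 (PUSH -10): [99, 99, -62, -10]
step 6 (DROP): [99, 99, -62]
step 7 (SWAP): [99, -62, 99]
step 8 (MUL): [99, -6138]
step 9 (PUSH 12): [99, -6138, 12]
step 10 (PUSH -12): [99, -6138, 12, -12]

[99, -6138, 12, -12]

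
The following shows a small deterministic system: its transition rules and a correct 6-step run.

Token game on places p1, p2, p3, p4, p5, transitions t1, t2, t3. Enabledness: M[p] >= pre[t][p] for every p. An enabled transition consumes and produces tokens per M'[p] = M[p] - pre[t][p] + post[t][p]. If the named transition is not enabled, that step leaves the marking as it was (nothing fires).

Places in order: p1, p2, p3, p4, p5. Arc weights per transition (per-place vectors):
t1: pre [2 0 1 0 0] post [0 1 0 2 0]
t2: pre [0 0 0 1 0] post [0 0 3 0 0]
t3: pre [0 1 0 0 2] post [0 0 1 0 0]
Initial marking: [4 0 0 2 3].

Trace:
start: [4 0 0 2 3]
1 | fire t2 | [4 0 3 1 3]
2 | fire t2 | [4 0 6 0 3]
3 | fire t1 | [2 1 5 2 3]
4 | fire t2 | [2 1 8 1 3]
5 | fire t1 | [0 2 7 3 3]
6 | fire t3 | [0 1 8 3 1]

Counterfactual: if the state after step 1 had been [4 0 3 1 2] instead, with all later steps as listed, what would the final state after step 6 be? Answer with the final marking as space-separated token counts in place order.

0 1 8 3 0

state after step 1 := [4 0 3 1 2]
2 | fire t2 | [4 0 6 0 2]
3 | fire t1 | [2 1 5 2 2]
4 | fire t2 | [2 1 8 1 2]
5 | fire t1 | [0 2 7 3 2]
6 | fire t3 | [0 1 8 3 0]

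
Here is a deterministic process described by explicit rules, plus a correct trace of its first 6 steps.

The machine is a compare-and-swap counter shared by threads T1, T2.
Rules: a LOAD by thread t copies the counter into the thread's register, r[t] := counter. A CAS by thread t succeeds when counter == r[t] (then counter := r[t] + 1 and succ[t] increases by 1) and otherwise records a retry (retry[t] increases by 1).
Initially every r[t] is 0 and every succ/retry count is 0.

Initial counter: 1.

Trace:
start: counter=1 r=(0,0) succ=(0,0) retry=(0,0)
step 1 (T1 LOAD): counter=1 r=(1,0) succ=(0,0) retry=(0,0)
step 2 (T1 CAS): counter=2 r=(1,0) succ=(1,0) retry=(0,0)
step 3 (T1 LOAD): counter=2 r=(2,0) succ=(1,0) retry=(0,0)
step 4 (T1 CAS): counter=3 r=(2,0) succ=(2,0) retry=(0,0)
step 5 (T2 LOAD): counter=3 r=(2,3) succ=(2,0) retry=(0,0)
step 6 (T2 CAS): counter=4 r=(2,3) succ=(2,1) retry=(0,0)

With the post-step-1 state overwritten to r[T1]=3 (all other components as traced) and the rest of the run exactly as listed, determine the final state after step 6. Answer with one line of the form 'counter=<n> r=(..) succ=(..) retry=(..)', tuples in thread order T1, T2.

state after step 1 := counter=1 r=(3,0) succ=(0,0) retry=(0,0)
step 2 (T1 CAS): counter=1 r=(3,0) succ=(0,0) retry=(1,0)
step 3 (T1 LOAD): counter=1 r=(1,0) succ=(0,0) retry=(1,0)
step 4 (T1 CAS): counter=2 r=(1,0) succ=(1,0) retry=(1,0)
step 5 (T2 LOAD): counter=2 r=(1,2) succ=(1,0) retry=(1,0)
step 6 (T2 CAS): counter=3 r=(1,2) succ=(1,1) retry=(1,0)

counter=3 r=(1,2) succ=(1,1) retry=(1,0)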